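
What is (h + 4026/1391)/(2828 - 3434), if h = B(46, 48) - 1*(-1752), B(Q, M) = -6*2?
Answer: -404061/140491 ≈ -2.8761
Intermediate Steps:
B(Q, M) = -12
h = 1740 (h = -12 - 1*(-1752) = -12 + 1752 = 1740)
(h + 4026/1391)/(2828 - 3434) = (1740 + 4026/1391)/(2828 - 3434) = (1740 + 4026*(1/1391))/(-606) = (1740 + 4026/1391)*(-1/606) = (2424366/1391)*(-1/606) = -404061/140491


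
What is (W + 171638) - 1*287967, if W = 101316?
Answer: -15013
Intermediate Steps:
(W + 171638) - 1*287967 = (101316 + 171638) - 1*287967 = 272954 - 287967 = -15013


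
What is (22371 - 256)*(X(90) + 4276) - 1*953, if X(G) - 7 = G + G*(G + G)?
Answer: 454970942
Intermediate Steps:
X(G) = 7 + G + 2*G**2 (X(G) = 7 + (G + G*(G + G)) = 7 + (G + G*(2*G)) = 7 + (G + 2*G**2) = 7 + G + 2*G**2)
(22371 - 256)*(X(90) + 4276) - 1*953 = (22371 - 256)*((7 + 90 + 2*90**2) + 4276) - 1*953 = 22115*((7 + 90 + 2*8100) + 4276) - 953 = 22115*((7 + 90 + 16200) + 4276) - 953 = 22115*(16297 + 4276) - 953 = 22115*20573 - 953 = 454971895 - 953 = 454970942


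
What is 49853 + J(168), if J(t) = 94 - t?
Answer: 49779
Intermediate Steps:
49853 + J(168) = 49853 + (94 - 1*168) = 49853 + (94 - 168) = 49853 - 74 = 49779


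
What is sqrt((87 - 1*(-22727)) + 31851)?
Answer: 29*sqrt(65) ≈ 233.81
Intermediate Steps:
sqrt((87 - 1*(-22727)) + 31851) = sqrt((87 + 22727) + 31851) = sqrt(22814 + 31851) = sqrt(54665) = 29*sqrt(65)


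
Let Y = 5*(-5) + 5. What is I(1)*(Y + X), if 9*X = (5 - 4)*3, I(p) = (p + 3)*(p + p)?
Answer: -472/3 ≈ -157.33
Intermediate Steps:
Y = -20 (Y = -25 + 5 = -20)
I(p) = 2*p*(3 + p) (I(p) = (3 + p)*(2*p) = 2*p*(3 + p))
X = ⅓ (X = ((5 - 4)*3)/9 = (1*3)/9 = (⅑)*3 = ⅓ ≈ 0.33333)
I(1)*(Y + X) = (2*1*(3 + 1))*(-20 + ⅓) = (2*1*4)*(-59/3) = 8*(-59/3) = -472/3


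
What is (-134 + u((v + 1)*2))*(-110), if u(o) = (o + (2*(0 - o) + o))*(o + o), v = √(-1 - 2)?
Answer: 14740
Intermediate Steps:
v = I*√3 (v = √(-3) = I*√3 ≈ 1.732*I)
u(o) = 0 (u(o) = (o + (2*(-o) + o))*(2*o) = (o + (-2*o + o))*(2*o) = (o - o)*(2*o) = 0*(2*o) = 0)
(-134 + u((v + 1)*2))*(-110) = (-134 + 0)*(-110) = -134*(-110) = 14740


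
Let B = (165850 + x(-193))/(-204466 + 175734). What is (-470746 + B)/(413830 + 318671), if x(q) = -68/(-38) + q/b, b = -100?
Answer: -25698715858867/39987815590800 ≈ -0.64266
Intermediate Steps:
x(q) = 34/19 - q/100 (x(q) = -68/(-38) + q/(-100) = -68*(-1/38) + q*(-1/100) = 34/19 - q/100)
B = -315122067/54590800 (B = (165850 + (34/19 - 1/100*(-193)))/(-204466 + 175734) = (165850 + (34/19 + 193/100))/(-28732) = (165850 + 7067/1900)*(-1/28732) = (315122067/1900)*(-1/28732) = -315122067/54590800 ≈ -5.7724)
(-470746 + B)/(413830 + 318671) = (-470746 - 315122067/54590800)/(413830 + 318671) = -25698715858867/54590800/732501 = -25698715858867/54590800*1/732501 = -25698715858867/39987815590800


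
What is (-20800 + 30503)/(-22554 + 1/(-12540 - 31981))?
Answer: -431987263/1004126635 ≈ -0.43021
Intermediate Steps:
(-20800 + 30503)/(-22554 + 1/(-12540 - 31981)) = 9703/(-22554 + 1/(-44521)) = 9703/(-22554 - 1/44521) = 9703/(-1004126635/44521) = 9703*(-44521/1004126635) = -431987263/1004126635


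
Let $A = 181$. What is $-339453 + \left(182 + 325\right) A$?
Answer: $-247686$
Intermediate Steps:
$-339453 + \left(182 + 325\right) A = -339453 + \left(182 + 325\right) 181 = -339453 + 507 \cdot 181 = -339453 + 91767 = -247686$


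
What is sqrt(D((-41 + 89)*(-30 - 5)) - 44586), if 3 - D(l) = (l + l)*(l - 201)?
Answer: I*sqrt(6364743) ≈ 2522.8*I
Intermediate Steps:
D(l) = 3 - 2*l*(-201 + l) (D(l) = 3 - (l + l)*(l - 201) = 3 - 2*l*(-201 + l))
sqrt(D((-41 + 89)*(-30 - 5)) - 44586) = sqrt((3 - 2*(-41 + 89)**2*(-30 - 5)**2 + 402*((-41 + 89)*(-30 - 5))) - 44586) = sqrt((3 - 2*(48*(-35))**2 + 402*(48*(-35))) - 44586) = sqrt((3 - 2*(-1680)**2 + 402*(-1680)) - 44586) = sqrt((3 - 2*2822400 - 675360) - 44586) = sqrt((3 - 5644800 - 675360) - 44586) = sqrt(-6320157 - 44586) = sqrt(-6364743) = I*sqrt(6364743)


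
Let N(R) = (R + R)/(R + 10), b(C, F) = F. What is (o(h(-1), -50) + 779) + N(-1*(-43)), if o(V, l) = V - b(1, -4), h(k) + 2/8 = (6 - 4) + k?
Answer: 166499/212 ≈ 785.37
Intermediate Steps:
h(k) = 7/4 + k (h(k) = -1/4 + ((6 - 4) + k) = -1/4 + (2 + k) = 7/4 + k)
N(R) = 2*R/(10 + R) (N(R) = (2*R)/(10 + R) = 2*R/(10 + R))
o(V, l) = 4 + V (o(V, l) = V - 1*(-4) = V + 4 = 4 + V)
(o(h(-1), -50) + 779) + N(-1*(-43)) = ((4 + (7/4 - 1)) + 779) + 2*(-1*(-43))/(10 - 1*(-43)) = ((4 + 3/4) + 779) + 2*43/(10 + 43) = (19/4 + 779) + 2*43/53 = 3135/4 + 2*43*(1/53) = 3135/4 + 86/53 = 166499/212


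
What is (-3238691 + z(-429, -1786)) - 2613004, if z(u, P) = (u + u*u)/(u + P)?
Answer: -12961688037/2215 ≈ -5.8518e+6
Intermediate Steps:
z(u, P) = (u + u²)/(P + u)
(-3238691 + z(-429, -1786)) - 2613004 = (-3238691 - 429*(1 - 429)/(-1786 - 429)) - 2613004 = (-3238691 - 429*(-428)/(-2215)) - 2613004 = (-3238691 - 429*(-1/2215)*(-428)) - 2613004 = (-3238691 - 183612/2215) - 2613004 = -7173884177/2215 - 2613004 = -12961688037/2215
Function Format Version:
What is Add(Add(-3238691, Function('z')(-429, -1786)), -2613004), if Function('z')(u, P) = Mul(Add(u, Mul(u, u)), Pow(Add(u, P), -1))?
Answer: Rational(-12961688037, 2215) ≈ -5.8518e+6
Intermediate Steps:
Function('z')(u, P) = Mul(Pow(Add(P, u), -1), Add(u, Pow(u, 2))) (Function('z')(u, P) = Mul(Add(u, Pow(u, 2)), Pow(Add(P, u), -1)) = Mul(Pow(Add(P, u), -1), Add(u, Pow(u, 2))))
Add(Add(-3238691, Function('z')(-429, -1786)), -2613004) = Add(Add(-3238691, Mul(-429, Pow(Add(-1786, -429), -1), Add(1, -429))), -2613004) = Add(Add(-3238691, Mul(-429, Pow(-2215, -1), -428)), -2613004) = Add(Add(-3238691, Mul(-429, Rational(-1, 2215), -428)), -2613004) = Add(Add(-3238691, Rational(-183612, 2215)), -2613004) = Add(Rational(-7173884177, 2215), -2613004) = Rational(-12961688037, 2215)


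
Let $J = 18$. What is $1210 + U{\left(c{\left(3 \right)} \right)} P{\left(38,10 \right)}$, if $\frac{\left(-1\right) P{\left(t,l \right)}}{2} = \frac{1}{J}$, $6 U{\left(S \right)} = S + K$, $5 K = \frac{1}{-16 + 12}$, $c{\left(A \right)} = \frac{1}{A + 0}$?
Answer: $\frac{3920383}{3240} \approx 1210.0$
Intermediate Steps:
$c{\left(A \right)} = \frac{1}{A}$
$K = - \frac{1}{20}$ ($K = \frac{1}{5 \left(-16 + 12\right)} = \frac{1}{5 \left(-4\right)} = \frac{1}{5} \left(- \frac{1}{4}\right) = - \frac{1}{20} \approx -0.05$)
$U{\left(S \right)} = - \frac{1}{120} + \frac{S}{6}$ ($U{\left(S \right)} = \frac{S - \frac{1}{20}}{6} = \frac{- \frac{1}{20} + S}{6} = - \frac{1}{120} + \frac{S}{6}$)
$P{\left(t,l \right)} = - \frac{1}{9}$ ($P{\left(t,l \right)} = - \frac{2}{18} = \left(-2\right) \frac{1}{18} = - \frac{1}{9}$)
$1210 + U{\left(c{\left(3 \right)} \right)} P{\left(38,10 \right)} = 1210 + \left(- \frac{1}{120} + \frac{1}{6 \cdot 3}\right) \left(- \frac{1}{9}\right) = 1210 + \left(- \frac{1}{120} + \frac{1}{6} \cdot \frac{1}{3}\right) \left(- \frac{1}{9}\right) = 1210 + \left(- \frac{1}{120} + \frac{1}{18}\right) \left(- \frac{1}{9}\right) = 1210 + \frac{17}{360} \left(- \frac{1}{9}\right) = 1210 - \frac{17}{3240} = \frac{3920383}{3240}$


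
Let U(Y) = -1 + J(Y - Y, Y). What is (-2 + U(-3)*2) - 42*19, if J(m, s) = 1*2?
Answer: -798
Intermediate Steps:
J(m, s) = 2
U(Y) = 1 (U(Y) = -1 + 2 = 1)
(-2 + U(-3)*2) - 42*19 = (-2 + 1*2) - 42*19 = (-2 + 2) - 798 = 0 - 798 = -798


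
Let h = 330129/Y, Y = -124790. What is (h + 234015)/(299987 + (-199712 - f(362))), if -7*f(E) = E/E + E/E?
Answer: 204416812047/87593470330 ≈ 2.3337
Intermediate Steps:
f(E) = -2/7 (f(E) = -(E/E + E/E)/7 = -(1 + 1)/7 = -1/7*2 = -2/7)
h = -330129/124790 (h = 330129/(-124790) = 330129*(-1/124790) = -330129/124790 ≈ -2.6455)
(h + 234015)/(299987 + (-199712 - f(362))) = (-330129/124790 + 234015)/(299987 + (-199712 - 1*(-2/7))) = 29202401721/(124790*(299987 + (-199712 + 2/7))) = 29202401721/(124790*(299987 - 1397982/7)) = 29202401721/(124790*(701927/7)) = (29202401721/124790)*(7/701927) = 204416812047/87593470330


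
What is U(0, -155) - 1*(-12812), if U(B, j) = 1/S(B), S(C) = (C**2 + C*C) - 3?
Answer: 38435/3 ≈ 12812.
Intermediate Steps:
S(C) = -3 + 2*C**2 (S(C) = (C**2 + C**2) - 3 = 2*C**2 - 3 = -3 + 2*C**2)
U(B, j) = 1/(-3 + 2*B**2)
U(0, -155) - 1*(-12812) = 1/(-3 + 2*0**2) - 1*(-12812) = 1/(-3 + 2*0) + 12812 = 1/(-3 + 0) + 12812 = 1/(-3) + 12812 = -1/3 + 12812 = 38435/3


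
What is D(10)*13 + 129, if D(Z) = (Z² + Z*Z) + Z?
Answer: 2859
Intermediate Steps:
D(Z) = Z + 2*Z² (D(Z) = (Z² + Z²) + Z = 2*Z² + Z = Z + 2*Z²)
D(10)*13 + 129 = (10*(1 + 2*10))*13 + 129 = (10*(1 + 20))*13 + 129 = (10*21)*13 + 129 = 210*13 + 129 = 2730 + 129 = 2859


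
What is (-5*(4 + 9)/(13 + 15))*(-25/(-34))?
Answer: -1625/952 ≈ -1.7069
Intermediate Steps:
(-5*(4 + 9)/(13 + 15))*(-25/(-34)) = (-65/28)*(-25*(-1/34)) = -65/28*(25/34) = -5*13/28*(25/34) = -65/28*25/34 = -1625/952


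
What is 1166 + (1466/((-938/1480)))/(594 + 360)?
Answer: 260306938/223713 ≈ 1163.6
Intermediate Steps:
1166 + (1466/((-938/1480)))/(594 + 360) = 1166 + (1466/((-938*1/1480)))/954 = 1166 + (1466/(-469/740))/954 = 1166 + (1466*(-740/469))/954 = 1166 + (1/954)*(-1084840/469) = 1166 - 542420/223713 = 260306938/223713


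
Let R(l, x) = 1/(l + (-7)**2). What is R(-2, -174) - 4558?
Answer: -214225/47 ≈ -4558.0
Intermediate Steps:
R(l, x) = 1/(49 + l) (R(l, x) = 1/(l + 49) = 1/(49 + l))
R(-2, -174) - 4558 = 1/(49 - 2) - 4558 = 1/47 - 4558 = -214225/47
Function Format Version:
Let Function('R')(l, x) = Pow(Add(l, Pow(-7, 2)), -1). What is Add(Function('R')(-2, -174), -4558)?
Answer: Rational(-214225, 47) ≈ -4558.0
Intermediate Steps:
Function('R')(l, x) = Pow(Add(49, l), -1) (Function('R')(l, x) = Pow(Add(l, 49), -1) = Pow(Add(49, l), -1))
Add(Function('R')(-2, -174), -4558) = Add(Pow(Add(49, -2), -1), -4558) = Add(Pow(47, -1), -4558) = Add(Rational(1, 47), -4558) = Rational(-214225, 47)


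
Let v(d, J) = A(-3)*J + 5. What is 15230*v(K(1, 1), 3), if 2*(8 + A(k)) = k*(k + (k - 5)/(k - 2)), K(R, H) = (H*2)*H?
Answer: -193421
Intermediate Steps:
K(R, H) = 2*H² (K(R, H) = (2*H)*H = 2*H²)
A(k) = -8 + k*(k + (-5 + k)/(-2 + k))/2 (A(k) = -8 + (k*(k + (k - 5)/(k - 2)))/2 = -8 + (k*(k + (-5 + k)/(-2 + k)))/2 = -8 + k*(k + (-5 + k)/(-2 + k))/2)
v(d, J) = 5 - 59*J/10 (v(d, J) = ((32 + (-3)³ - 1*(-3)² - 21*(-3))/(2*(-2 - 3)))*J + 5 = ((½)*(32 - 27 - 1*9 + 63)/(-5))*J + 5 = ((½)*(-⅕)*(32 - 27 - 9 + 63))*J + 5 = ((½)*(-⅕)*59)*J + 5 = -59*J/10 + 5 = 5 - 59*J/10)
15230*v(K(1, 1), 3) = 15230*(5 - 59/10*3) = 15230*(5 - 177/10) = 15230*(-127/10) = -193421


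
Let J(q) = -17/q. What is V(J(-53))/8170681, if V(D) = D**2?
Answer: 289/22951442929 ≈ 1.2592e-8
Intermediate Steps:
V(J(-53))/8170681 = (-17/(-53))**2/8170681 = (-17*(-1/53))**2*(1/8170681) = (17/53)**2*(1/8170681) = (289/2809)*(1/8170681) = 289/22951442929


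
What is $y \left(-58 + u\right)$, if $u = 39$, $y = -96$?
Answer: $1824$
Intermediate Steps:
$y \left(-58 + u\right) = - 96 \left(-58 + 39\right) = \left(-96\right) \left(-19\right) = 1824$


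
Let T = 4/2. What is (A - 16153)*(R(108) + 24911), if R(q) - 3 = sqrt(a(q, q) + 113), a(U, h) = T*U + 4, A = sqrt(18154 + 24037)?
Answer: -(16153 - sqrt(42191))*(24914 + 3*sqrt(37)) ≈ -3.9761e+8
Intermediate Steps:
T = 2 (T = 4*(1/2) = 2)
A = sqrt(42191) ≈ 205.40
a(U, h) = 4 + 2*U (a(U, h) = 2*U + 4 = 4 + 2*U)
R(q) = 3 + sqrt(117 + 2*q) (R(q) = 3 + sqrt((4 + 2*q) + 113) = 3 + sqrt(117 + 2*q))
(A - 16153)*(R(108) + 24911) = (sqrt(42191) - 16153)*((3 + sqrt(117 + 2*108)) + 24911) = (-16153 + sqrt(42191))*((3 + sqrt(117 + 216)) + 24911) = (-16153 + sqrt(42191))*((3 + sqrt(333)) + 24911) = (-16153 + sqrt(42191))*((3 + 3*sqrt(37)) + 24911) = (-16153 + sqrt(42191))*(24914 + 3*sqrt(37))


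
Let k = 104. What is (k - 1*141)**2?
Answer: 1369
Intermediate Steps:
(k - 1*141)**2 = (104 - 1*141)**2 = (104 - 141)**2 = (-37)**2 = 1369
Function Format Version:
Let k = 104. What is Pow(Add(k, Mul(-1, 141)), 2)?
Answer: 1369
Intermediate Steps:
Pow(Add(k, Mul(-1, 141)), 2) = Pow(Add(104, Mul(-1, 141)), 2) = Pow(Add(104, -141), 2) = Pow(-37, 2) = 1369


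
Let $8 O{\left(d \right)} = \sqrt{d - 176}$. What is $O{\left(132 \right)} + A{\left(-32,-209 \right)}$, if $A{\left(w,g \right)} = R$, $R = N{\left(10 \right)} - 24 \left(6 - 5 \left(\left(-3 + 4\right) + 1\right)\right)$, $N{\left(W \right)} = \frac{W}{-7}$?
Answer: $\frac{662}{7} + \frac{i \sqrt{11}}{4} \approx 94.571 + 0.82916 i$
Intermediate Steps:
$O{\left(d \right)} = \frac{\sqrt{-176 + d}}{8}$ ($O{\left(d \right)} = \frac{\sqrt{d - 176}}{8} = \frac{\sqrt{-176 + d}}{8}$)
$N{\left(W \right)} = - \frac{W}{7}$ ($N{\left(W \right)} = W \left(- \frac{1}{7}\right) = - \frac{W}{7}$)
$R = \frac{662}{7}$ ($R = \left(- \frac{1}{7}\right) 10 - 24 \left(6 - 5 \left(\left(-3 + 4\right) + 1\right)\right) = - \frac{10}{7} - 24 \left(6 - 5 \left(1 + 1\right)\right) = - \frac{10}{7} - 24 \left(6 - 10\right) = - \frac{10}{7} - -96 = - \frac{10}{7} + 96 = \frac{662}{7} \approx 94.571$)
$A{\left(w,g \right)} = \frac{662}{7}$
$O{\left(132 \right)} + A{\left(-32,-209 \right)} = \frac{\sqrt{-176 + 132}}{8} + \frac{662}{7} = \frac{\sqrt{-44}}{8} + \frac{662}{7} = \frac{2 i \sqrt{11}}{8} + \frac{662}{7} = \frac{i \sqrt{11}}{4} + \frac{662}{7} = \frac{662}{7} + \frac{i \sqrt{11}}{4}$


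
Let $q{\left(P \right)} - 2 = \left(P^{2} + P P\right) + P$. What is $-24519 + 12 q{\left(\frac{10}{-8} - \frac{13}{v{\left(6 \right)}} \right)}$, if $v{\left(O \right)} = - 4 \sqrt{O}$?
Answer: $- \frac{97721}{4} - 26 \sqrt{6} \approx -24494.0$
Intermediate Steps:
$q{\left(P \right)} = 2 + P + 2 P^{2}$ ($q{\left(P \right)} = 2 + \left(\left(P^{2} + P P\right) + P\right) = 2 + \left(\left(P^{2} + P^{2}\right) + P\right) = 2 + \left(2 P^{2} + P\right) = 2 + \left(P + 2 P^{2}\right) = 2 + P + 2 P^{2}$)
$-24519 + 12 q{\left(\frac{10}{-8} - \frac{13}{v{\left(6 \right)}} \right)} = -24519 + 12 \left(2 - \left(\frac{5}{4} + 13 \left(- \frac{\sqrt{6}}{24}\right)\right) + 2 \left(\frac{10}{-8} - \frac{13}{\left(-4\right) \sqrt{6}}\right)^{2}\right) = -24519 + 12 \left(2 - \left(\frac{5}{4} + 13 \left(- \frac{\sqrt{6}}{24}\right)\right) + 2 \left(10 \left(- \frac{1}{8}\right) - 13 \left(- \frac{\sqrt{6}}{24}\right)\right)^{2}\right) = -24519 + 12 \left(2 - \left(\frac{5}{4} - \frac{13 \sqrt{6}}{24}\right) + 2 \left(- \frac{5}{4} + \frac{13 \sqrt{6}}{24}\right)^{2}\right) = -24519 + 12 \left(\frac{3}{4} + 2 \left(- \frac{5}{4} + \frac{13 \sqrt{6}}{24}\right)^{2} + \frac{13 \sqrt{6}}{24}\right) = -24519 + \left(9 + 24 \left(- \frac{5}{4} + \frac{13 \sqrt{6}}{24}\right)^{2} + \frac{13 \sqrt{6}}{2}\right) = -24510 + 24 \left(- \frac{5}{4} + \frac{13 \sqrt{6}}{24}\right)^{2} + \frac{13 \sqrt{6}}{2}$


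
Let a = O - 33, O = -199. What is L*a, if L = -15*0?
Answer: 0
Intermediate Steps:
a = -232 (a = -199 - 33 = -232)
L = 0
L*a = 0*(-232) = 0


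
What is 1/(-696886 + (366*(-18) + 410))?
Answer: -1/703064 ≈ -1.4223e-6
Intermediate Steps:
1/(-696886 + (366*(-18) + 410)) = 1/(-696886 + (-6588 + 410)) = 1/(-696886 - 6178) = 1/(-703064) = -1/703064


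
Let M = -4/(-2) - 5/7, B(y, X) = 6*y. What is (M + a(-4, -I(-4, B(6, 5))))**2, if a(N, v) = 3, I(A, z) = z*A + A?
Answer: 900/49 ≈ 18.367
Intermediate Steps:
I(A, z) = A + A*z (I(A, z) = A*z + A = A + A*z)
M = 9/7 (M = -4*(-1/2) - 5*1/7 = 2 - 5/7 = 9/7 ≈ 1.2857)
(M + a(-4, -I(-4, B(6, 5))))**2 = (9/7 + 3)**2 = (30/7)**2 = 900/49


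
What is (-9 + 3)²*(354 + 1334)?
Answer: 60768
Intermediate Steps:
(-9 + 3)²*(354 + 1334) = (-6)²*1688 = 36*1688 = 60768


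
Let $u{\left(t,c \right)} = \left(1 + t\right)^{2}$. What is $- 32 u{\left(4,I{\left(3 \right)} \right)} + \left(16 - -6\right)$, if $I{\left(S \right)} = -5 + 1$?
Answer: $-778$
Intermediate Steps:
$I{\left(S \right)} = -4$
$- 32 u{\left(4,I{\left(3 \right)} \right)} + \left(16 - -6\right) = - 32 \left(1 + 4\right)^{2} + \left(16 - -6\right) = - 32 \cdot 5^{2} + \left(16 + 6\right) = \left(-32\right) 25 + 22 = -800 + 22 = -778$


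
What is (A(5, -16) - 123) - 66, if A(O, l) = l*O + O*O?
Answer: -244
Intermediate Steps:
A(O, l) = O² + O*l (A(O, l) = O*l + O² = O² + O*l)
(A(5, -16) - 123) - 66 = (5*(5 - 16) - 123) - 66 = (5*(-11) - 123) - 66 = (-55 - 123) - 66 = -178 - 66 = -244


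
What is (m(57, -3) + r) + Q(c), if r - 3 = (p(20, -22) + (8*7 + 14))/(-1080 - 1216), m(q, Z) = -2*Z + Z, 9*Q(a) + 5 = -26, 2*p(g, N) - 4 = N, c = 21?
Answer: 52259/20664 ≈ 2.5290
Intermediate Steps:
p(g, N) = 2 + N/2
Q(a) = -31/9 (Q(a) = -5/9 + (⅑)*(-26) = -5/9 - 26/9 = -31/9)
m(q, Z) = -Z
r = 6827/2296 (r = 3 + ((2 + (½)*(-22)) + (8*7 + 14))/(-1080 - 1216) = 3 + ((2 - 11) + (56 + 14))/(-2296) = 3 + (-9 + 70)*(-1/2296) = 3 + 61*(-1/2296) = 3 - 61/2296 = 6827/2296 ≈ 2.9734)
(m(57, -3) + r) + Q(c) = (-1*(-3) + 6827/2296) - 31/9 = (3 + 6827/2296) - 31/9 = 13715/2296 - 31/9 = 52259/20664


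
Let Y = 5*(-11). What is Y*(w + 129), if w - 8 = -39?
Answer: -5390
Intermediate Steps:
w = -31 (w = 8 - 39 = -31)
Y = -55
Y*(w + 129) = -55*(-31 + 129) = -55*98 = -5390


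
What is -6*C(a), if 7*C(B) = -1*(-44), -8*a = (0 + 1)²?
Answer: -264/7 ≈ -37.714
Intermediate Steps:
a = -⅛ (a = -(0 + 1)²/8 = -⅛*1² = -⅛*1 = -⅛ ≈ -0.12500)
C(B) = 44/7 (C(B) = (-1*(-44))/7 = (⅐)*44 = 44/7)
-6*C(a) = -6*44/7 = -264/7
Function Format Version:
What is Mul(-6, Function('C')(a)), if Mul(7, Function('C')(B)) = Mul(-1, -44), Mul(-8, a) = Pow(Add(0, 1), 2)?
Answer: Rational(-264, 7) ≈ -37.714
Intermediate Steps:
a = Rational(-1, 8) (a = Mul(Rational(-1, 8), Pow(Add(0, 1), 2)) = Mul(Rational(-1, 8), Pow(1, 2)) = Mul(Rational(-1, 8), 1) = Rational(-1, 8) ≈ -0.12500)
Function('C')(B) = Rational(44, 7) (Function('C')(B) = Mul(Rational(1, 7), Mul(-1, -44)) = Mul(Rational(1, 7), 44) = Rational(44, 7))
Mul(-6, Function('C')(a)) = Mul(-6, Rational(44, 7)) = Rational(-264, 7)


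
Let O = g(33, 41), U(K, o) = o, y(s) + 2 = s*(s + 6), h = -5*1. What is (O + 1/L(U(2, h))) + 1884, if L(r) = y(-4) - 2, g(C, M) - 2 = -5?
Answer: 22571/12 ≈ 1880.9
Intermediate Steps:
g(C, M) = -3 (g(C, M) = 2 - 5 = -3)
h = -5
y(s) = -2 + s*(6 + s) (y(s) = -2 + s*(s + 6) = -2 + s*(6 + s))
L(r) = -12 (L(r) = (-2 + (-4)**2 + 6*(-4)) - 2 = (-2 + 16 - 24) - 2 = -10 - 2 = -12)
O = -3
(O + 1/L(U(2, h))) + 1884 = (-3 + 1/(-12)) + 1884 = (-3 - 1/12) + 1884 = -37/12 + 1884 = 22571/12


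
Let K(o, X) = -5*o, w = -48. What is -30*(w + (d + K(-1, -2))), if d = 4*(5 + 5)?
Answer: 90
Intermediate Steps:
d = 40 (d = 4*10 = 40)
-30*(w + (d + K(-1, -2))) = -30*(-48 + (40 - 5*(-1))) = -30*(-48 + (40 + 5)) = -30*(-48 + 45) = -30*(-3) = 90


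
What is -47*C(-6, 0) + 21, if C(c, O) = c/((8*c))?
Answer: 121/8 ≈ 15.125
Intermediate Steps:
C(c, O) = 1/8 (C(c, O) = c*(1/(8*c)) = 1/8)
-47*C(-6, 0) + 21 = -47*1/8 + 21 = -47/8 + 21 = 121/8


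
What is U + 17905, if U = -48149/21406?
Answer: 383226281/21406 ≈ 17903.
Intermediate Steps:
U = -48149/21406 (U = -48149*1/21406 = -48149/21406 ≈ -2.2493)
U + 17905 = -48149/21406 + 17905 = 383226281/21406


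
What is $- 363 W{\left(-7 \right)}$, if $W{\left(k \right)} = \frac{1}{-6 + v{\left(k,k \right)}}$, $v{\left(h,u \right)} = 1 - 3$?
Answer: $\frac{363}{8} \approx 45.375$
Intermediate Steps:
$v{\left(h,u \right)} = -2$
$W{\left(k \right)} = - \frac{1}{8}$ ($W{\left(k \right)} = \frac{1}{-6 - 2} = \frac{1}{-8} = - \frac{1}{8}$)
$- 363 W{\left(-7 \right)} = \left(-363\right) \left(- \frac{1}{8}\right) = \frac{363}{8}$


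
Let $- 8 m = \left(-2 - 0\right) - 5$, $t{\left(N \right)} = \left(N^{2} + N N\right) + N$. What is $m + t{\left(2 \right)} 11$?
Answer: $\frac{887}{8} \approx 110.88$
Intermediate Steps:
$t{\left(N \right)} = N + 2 N^{2}$ ($t{\left(N \right)} = \left(N^{2} + N^{2}\right) + N = 2 N^{2} + N = N + 2 N^{2}$)
$m = \frac{7}{8}$ ($m = - \frac{\left(-2 - 0\right) - 5}{8} = - \frac{\left(-2 + 0\right) - 5}{8} = - \frac{-2 - 5}{8} = \left(- \frac{1}{8}\right) \left(-7\right) = \frac{7}{8} \approx 0.875$)
$m + t{\left(2 \right)} 11 = \frac{7}{8} + 2 \left(1 + 2 \cdot 2\right) 11 = \frac{7}{8} + 2 \left(1 + 4\right) 11 = \frac{7}{8} + 2 \cdot 5 \cdot 11 = \frac{7}{8} + 10 \cdot 11 = \frac{7}{8} + 110 = \frac{887}{8}$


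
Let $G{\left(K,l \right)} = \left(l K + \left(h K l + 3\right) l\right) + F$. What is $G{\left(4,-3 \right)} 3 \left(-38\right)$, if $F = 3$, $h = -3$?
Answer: $14364$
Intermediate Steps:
$G{\left(K,l \right)} = 3 + K l + l \left(3 - 3 K l\right)$ ($G{\left(K,l \right)} = \left(l K + \left(- 3 K l + 3\right) l\right) + 3 = \left(K l + \left(- 3 K l + 3\right) l\right) + 3 = \left(K l + \left(3 - 3 K l\right) l\right) + 3 = \left(K l + l \left(3 - 3 K l\right)\right) + 3 = 3 + K l + l \left(3 - 3 K l\right)$)
$G{\left(4,-3 \right)} 3 \left(-38\right) = \left(3 + 3 \left(-3\right) + 4 \left(-3\right) - 12 \left(-3\right)^{2}\right) 3 \left(-38\right) = \left(3 - 9 - 12 - 12 \cdot 9\right) 3 \left(-38\right) = \left(3 - 9 - 12 - 108\right) 3 \left(-38\right) = \left(-126\right) 3 \left(-38\right) = \left(-378\right) \left(-38\right) = 14364$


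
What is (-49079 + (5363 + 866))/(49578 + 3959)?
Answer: -42850/53537 ≈ -0.80038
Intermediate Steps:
(-49079 + (5363 + 866))/(49578 + 3959) = (-49079 + 6229)/53537 = -42850*1/53537 = -42850/53537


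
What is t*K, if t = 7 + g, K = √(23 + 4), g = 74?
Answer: 243*√3 ≈ 420.89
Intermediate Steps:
K = 3*√3 (K = √27 = 3*√3 ≈ 5.1962)
t = 81 (t = 7 + 74 = 81)
t*K = 81*(3*√3) = 243*√3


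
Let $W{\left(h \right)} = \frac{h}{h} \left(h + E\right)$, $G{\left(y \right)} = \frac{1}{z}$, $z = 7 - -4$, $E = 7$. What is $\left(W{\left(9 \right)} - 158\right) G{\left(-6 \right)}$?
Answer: $- \frac{142}{11} \approx -12.909$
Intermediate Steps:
$z = 11$ ($z = 7 + 4 = 11$)
$G{\left(y \right)} = \frac{1}{11}$
$W{\left(h \right)} = 7 + h$ ($W{\left(h \right)} = \frac{h}{h} \left(h + 7\right) = 1 \left(7 + h\right) = 7 + h$)
$\left(W{\left(9 \right)} - 158\right) G{\left(-6 \right)} = \left(\left(7 + 9\right) - 158\right) \frac{1}{11} = \left(16 - 158\right) \frac{1}{11} = \left(-142\right) \frac{1}{11} = - \frac{142}{11}$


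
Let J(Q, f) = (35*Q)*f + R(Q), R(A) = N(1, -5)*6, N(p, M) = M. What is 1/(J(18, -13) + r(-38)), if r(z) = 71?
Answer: -1/8149 ≈ -0.00012271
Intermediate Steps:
R(A) = -30 (R(A) = -5*6 = -30)
J(Q, f) = -30 + 35*Q*f (J(Q, f) = (35*Q)*f - 30 = 35*Q*f - 30 = -30 + 35*Q*f)
1/(J(18, -13) + r(-38)) = 1/((-30 + 35*18*(-13)) + 71) = 1/((-30 - 8190) + 71) = 1/(-8220 + 71) = 1/(-8149) = -1/8149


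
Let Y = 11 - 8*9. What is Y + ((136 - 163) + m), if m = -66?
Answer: -154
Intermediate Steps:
Y = -61 (Y = 11 - 72 = -61)
Y + ((136 - 163) + m) = -61 + ((136 - 163) - 66) = -61 + (-27 - 66) = -61 - 93 = -154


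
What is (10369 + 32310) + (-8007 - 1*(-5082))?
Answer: 39754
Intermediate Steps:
(10369 + 32310) + (-8007 - 1*(-5082)) = 42679 + (-8007 + 5082) = 42679 - 2925 = 39754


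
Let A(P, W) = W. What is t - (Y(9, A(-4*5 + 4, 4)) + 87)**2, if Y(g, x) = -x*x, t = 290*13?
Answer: -1271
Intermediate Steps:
t = 3770
Y(g, x) = -x**2
t - (Y(9, A(-4*5 + 4, 4)) + 87)**2 = 3770 - (-1*4**2 + 87)**2 = 3770 - (-1*16 + 87)**2 = 3770 - (-16 + 87)**2 = 3770 - 1*71**2 = 3770 - 1*5041 = 3770 - 5041 = -1271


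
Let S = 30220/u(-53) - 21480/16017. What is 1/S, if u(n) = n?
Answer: -282967/161724060 ≈ -0.0017497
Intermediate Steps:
S = -161724060/282967 (S = 30220/(-53) - 21480/16017 = 30220*(-1/53) - 21480*1/16017 = -30220/53 - 7160/5339 = -161724060/282967 ≈ -571.53)
1/S = 1/(-161724060/282967) = -282967/161724060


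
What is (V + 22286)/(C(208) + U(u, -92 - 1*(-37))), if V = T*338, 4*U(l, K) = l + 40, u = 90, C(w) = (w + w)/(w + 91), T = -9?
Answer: 885224/1559 ≈ 567.82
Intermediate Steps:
C(w) = 2*w/(91 + w) (C(w) = (2*w)/(91 + w) = 2*w/(91 + w))
U(l, K) = 10 + l/4 (U(l, K) = (l + 40)/4 = (40 + l)/4 = 10 + l/4)
V = -3042 (V = -9*338 = -3042)
(V + 22286)/(C(208) + U(u, -92 - 1*(-37))) = (-3042 + 22286)/(2*208/(91 + 208) + (10 + (1/4)*90)) = 19244/(2*208/299 + (10 + 45/2)) = 19244/(2*208*(1/299) + 65/2) = 19244/(32/23 + 65/2) = 19244/(1559/46) = 19244*(46/1559) = 885224/1559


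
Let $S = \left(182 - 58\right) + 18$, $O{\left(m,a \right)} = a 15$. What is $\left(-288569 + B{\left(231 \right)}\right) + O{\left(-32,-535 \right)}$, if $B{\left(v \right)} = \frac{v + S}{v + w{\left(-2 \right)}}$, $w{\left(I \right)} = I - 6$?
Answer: $- \frac{66140089}{223} \approx -2.9659 \cdot 10^{5}$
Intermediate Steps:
$w{\left(I \right)} = -6 + I$
$O{\left(m,a \right)} = 15 a$
$S = 142$ ($S = 124 + 18 = 142$)
$B{\left(v \right)} = \frac{142 + v}{-8 + v}$ ($B{\left(v \right)} = \frac{v + 142}{v - 8} = \frac{142 + v}{v - 8} = \frac{142 + v}{-8 + v}$)
$\left(-288569 + B{\left(231 \right)}\right) + O{\left(-32,-535 \right)} = \left(-288569 + \frac{142 + 231}{-8 + 231}\right) + 15 \left(-535\right) = \left(-288569 + \frac{1}{223} \cdot 373\right) - 8025 = \left(-288569 + \frac{373}{223}\right) - 8025 = - \frac{64350514}{223} - 8025 = - \frac{66140089}{223}$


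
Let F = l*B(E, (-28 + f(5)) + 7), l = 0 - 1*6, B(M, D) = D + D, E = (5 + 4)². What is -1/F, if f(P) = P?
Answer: -1/192 ≈ -0.0052083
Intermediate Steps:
E = 81 (E = 9² = 81)
B(M, D) = 2*D
l = -6 (l = 0 - 6 = -6)
F = 192 (F = -12*((-28 + 5) + 7) = -12*(-23 + 7) = -12*(-16) = -6*(-32) = 192)
-1/F = -1/192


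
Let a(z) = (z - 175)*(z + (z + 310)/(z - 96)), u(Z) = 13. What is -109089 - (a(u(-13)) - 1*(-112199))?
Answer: -18244432/83 ≈ -2.1981e+5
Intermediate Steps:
a(z) = (-175 + z)*(z + (310 + z)/(-96 + z))
-109089 - (a(u(-13)) - 1*(-112199)) = -109089 - ((-54250 + 13³ - 270*13² + 16935*13)/(-96 + 13) - 1*(-112199)) = -109089 - ((-54250 + 2197 - 270*169 + 220155)/(-83) + 112199) = -109089 - (-(-54250 + 2197 - 45630 + 220155)/83 + 112199) = -109089 - (-1/83*122472 + 112199) = -109089 - (-122472/83 + 112199) = -109089 - 1*9190045/83 = -109089 - 9190045/83 = -18244432/83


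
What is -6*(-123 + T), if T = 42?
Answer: 486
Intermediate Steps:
-6*(-123 + T) = -6*(-123 + 42) = -6*(-81) = 486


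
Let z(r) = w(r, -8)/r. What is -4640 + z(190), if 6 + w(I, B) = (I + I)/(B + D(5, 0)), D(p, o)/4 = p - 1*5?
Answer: -1763307/380 ≈ -4640.3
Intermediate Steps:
D(p, o) = -20 + 4*p (D(p, o) = 4*(p - 1*5) = 4*(p - 5) = 4*(-5 + p) = -20 + 4*p)
w(I, B) = -6 + 2*I/B (w(I, B) = -6 + (I + I)/(B + (-20 + 4*5)) = -6 + (2*I)/(B + (-20 + 20)) = -6 + (2*I)/(B + 0) = -6 + (2*I)/B = -6 + 2*I/B)
z(r) = (-6 - r/4)/r (z(r) = (-6 + 2*r/(-8))/r = (-6 + 2*r*(-1/8))/r = (-6 - r/4)/r)
-4640 + z(190) = -4640 + (1/4)*(-24 - 1*190)/190 = -4640 + (1/4)*(1/190)*(-24 - 190) = -4640 + (1/4)*(1/190)*(-214) = -4640 - 107/380 = -1763307/380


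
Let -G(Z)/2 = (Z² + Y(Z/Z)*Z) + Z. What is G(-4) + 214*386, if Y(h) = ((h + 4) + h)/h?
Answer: 82628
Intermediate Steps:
Y(h) = (4 + 2*h)/h (Y(h) = ((4 + h) + h)/h = (4 + 2*h)/h)
G(Z) = -14*Z - 2*Z² (G(Z) = -2*((Z² + (2 + 4/((Z/Z)))*Z) + Z) = -2*((Z² + (2 + 4/1)*Z) + Z) = -2*((Z² + (2 + 4*1)*Z) + Z) = -2*((Z² + (2 + 4)*Z) + Z) = -2*((Z² + 6*Z) + Z) = -2*(Z² + 7*Z) = -14*Z - 2*Z²)
G(-4) + 214*386 = -2*(-4)*(7 - 4) + 214*386 = -2*(-4)*3 + 82604 = 24 + 82604 = 82628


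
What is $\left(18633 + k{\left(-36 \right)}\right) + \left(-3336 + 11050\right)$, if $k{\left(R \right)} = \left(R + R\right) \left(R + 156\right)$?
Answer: $17707$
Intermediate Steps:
$k{\left(R \right)} = 2 R \left(156 + R\right)$
$\left(18633 + k{\left(-36 \right)}\right) + \left(-3336 + 11050\right) = \left(18633 + 2 \left(-36\right) \left(156 - 36\right)\right) + \left(-3336 + 11050\right) = \left(18633 + 2 \left(-36\right) 120\right) + 7714 = \left(18633 - 8640\right) + 7714 = 9993 + 7714 = 17707$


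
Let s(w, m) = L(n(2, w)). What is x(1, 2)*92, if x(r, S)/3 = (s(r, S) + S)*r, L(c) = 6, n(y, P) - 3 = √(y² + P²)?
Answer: 2208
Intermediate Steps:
n(y, P) = 3 + √(P² + y²) (n(y, P) = 3 + √(y² + P²) = 3 + √(P² + y²))
s(w, m) = 6
x(r, S) = 3*r*(6 + S) (x(r, S) = 3*((6 + S)*r) = 3*(r*(6 + S)) = 3*r*(6 + S))
x(1, 2)*92 = (3*1*(6 + 2))*92 = (3*1*8)*92 = 24*92 = 2208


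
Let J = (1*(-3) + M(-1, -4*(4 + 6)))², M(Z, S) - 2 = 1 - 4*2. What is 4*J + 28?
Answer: 284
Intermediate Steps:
M(Z, S) = -5 (M(Z, S) = 2 + (1 - 4*2) = 2 + (1 - 8) = 2 - 7 = -5)
J = 64 (J = (1*(-3) - 5)² = (-3 - 5)² = (-8)² = 64)
4*J + 28 = 4*64 + 28 = 256 + 28 = 284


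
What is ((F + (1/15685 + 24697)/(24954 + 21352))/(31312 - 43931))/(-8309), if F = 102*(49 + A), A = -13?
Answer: 1333698130183/38077242874007155 ≈ 3.5026e-5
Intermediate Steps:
F = 3672 (F = 102*(49 - 13) = 102*36 = 3672)
((F + (1/15685 + 24697)/(24954 + 21352))/(31312 - 43931))/(-8309) = ((3672 + (1/15685 + 24697)/(24954 + 21352))/(31312 - 43931))/(-8309) = ((3672 + (1/15685 + 24697)/46306)/(-12619))*(-1/8309) = ((3672 + (387372446/15685)*(1/46306))*(-1/12619))*(-1/8309) = ((3672 + 193686223/363154805)*(-1/12619))*(-1/8309) = ((1333698130183/363154805)*(-1/12619))*(-1/8309) = -1333698130183/4582650484295*(-1/8309) = 1333698130183/38077242874007155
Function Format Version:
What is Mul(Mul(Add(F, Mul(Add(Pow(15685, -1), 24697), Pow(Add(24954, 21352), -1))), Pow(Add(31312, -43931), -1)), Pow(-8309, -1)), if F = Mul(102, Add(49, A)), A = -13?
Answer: Rational(1333698130183, 38077242874007155) ≈ 3.5026e-5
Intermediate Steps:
F = 3672 (F = Mul(102, Add(49, -13)) = Mul(102, 36) = 3672)
Mul(Mul(Add(F, Mul(Add(Pow(15685, -1), 24697), Pow(Add(24954, 21352), -1))), Pow(Add(31312, -43931), -1)), Pow(-8309, -1)) = Mul(Mul(Add(3672, Mul(Add(Pow(15685, -1), 24697), Pow(Add(24954, 21352), -1))), Pow(Add(31312, -43931), -1)), Pow(-8309, -1)) = Mul(Mul(Add(3672, Mul(Add(Rational(1, 15685), 24697), Pow(46306, -1))), Pow(-12619, -1)), Rational(-1, 8309)) = Mul(Mul(Add(3672, Mul(Rational(387372446, 15685), Rational(1, 46306))), Rational(-1, 12619)), Rational(-1, 8309)) = Mul(Mul(Add(3672, Rational(193686223, 363154805)), Rational(-1, 12619)), Rational(-1, 8309)) = Mul(Mul(Rational(1333698130183, 363154805), Rational(-1, 12619)), Rational(-1, 8309)) = Mul(Rational(-1333698130183, 4582650484295), Rational(-1, 8309)) = Rational(1333698130183, 38077242874007155)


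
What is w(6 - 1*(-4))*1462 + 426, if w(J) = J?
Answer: 15046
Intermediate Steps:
w(6 - 1*(-4))*1462 + 426 = (6 - 1*(-4))*1462 + 426 = (6 + 4)*1462 + 426 = 10*1462 + 426 = 14620 + 426 = 15046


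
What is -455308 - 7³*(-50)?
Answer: -438158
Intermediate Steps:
-455308 - 7³*(-50) = -455308 - 343*(-50) = -455308 - 1*(-17150) = -455308 + 17150 = -438158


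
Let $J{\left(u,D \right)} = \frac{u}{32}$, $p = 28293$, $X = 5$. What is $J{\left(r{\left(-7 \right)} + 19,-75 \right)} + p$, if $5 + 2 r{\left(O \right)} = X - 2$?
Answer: $\frac{452697}{16} \approx 28294.0$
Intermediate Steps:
$r{\left(O \right)} = -1$ ($r{\left(O \right)} = - \frac{5}{2} + \frac{5 - 2}{2} = - \frac{5}{2} + \frac{1}{2} \cdot 3 = - \frac{5}{2} + \frac{3}{2} = -1$)
$J{\left(u,D \right)} = \frac{u}{32}$ ($J{\left(u,D \right)} = u \frac{1}{32} = \frac{u}{32}$)
$J{\left(r{\left(-7 \right)} + 19,-75 \right)} + p = \frac{-1 + 19}{32} + 28293 = \frac{1}{32} \cdot 18 + 28293 = \frac{9}{16} + 28293 = \frac{452697}{16}$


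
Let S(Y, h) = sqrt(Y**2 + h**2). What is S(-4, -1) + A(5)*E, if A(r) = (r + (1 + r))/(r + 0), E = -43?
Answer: -473/5 + sqrt(17) ≈ -90.477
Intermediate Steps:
A(r) = (1 + 2*r)/r
S(-4, -1) + A(5)*E = sqrt((-4)**2 + (-1)**2) + (2 + 1/5)*(-43) = sqrt(16 + 1) + (2 + 1/5)*(-43) = sqrt(17) + (11/5)*(-43) = sqrt(17) - 473/5 = -473/5 + sqrt(17)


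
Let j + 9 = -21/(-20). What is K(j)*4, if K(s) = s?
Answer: -159/5 ≈ -31.800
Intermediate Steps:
j = -159/20 (j = -9 - 21/(-20) = -9 - 21*(-1/20) = -9 + 21/20 = -159/20 ≈ -7.9500)
K(j)*4 = -159/20*4 = -159/5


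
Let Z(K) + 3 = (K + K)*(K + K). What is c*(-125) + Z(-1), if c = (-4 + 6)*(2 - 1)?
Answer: -249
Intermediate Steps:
c = 2 (c = 2*1 = 2)
Z(K) = -3 + 4*K² (Z(K) = -3 + (K + K)*(K + K) = -3 + (2*K)*(2*K) = -3 + 4*K²)
c*(-125) + Z(-1) = 2*(-125) + (-3 + 4*(-1)²) = -250 + (-3 + 4*1) = -250 + (-3 + 4) = -250 + 1 = -249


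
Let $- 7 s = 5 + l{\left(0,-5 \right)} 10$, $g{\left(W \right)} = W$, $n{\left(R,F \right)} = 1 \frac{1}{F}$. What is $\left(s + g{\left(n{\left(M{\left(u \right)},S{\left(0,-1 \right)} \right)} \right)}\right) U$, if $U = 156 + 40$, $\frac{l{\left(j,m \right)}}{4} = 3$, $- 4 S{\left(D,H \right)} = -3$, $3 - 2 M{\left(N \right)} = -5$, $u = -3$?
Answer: $- \frac{9716}{3} \approx -3238.7$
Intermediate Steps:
$M{\left(N \right)} = 4$ ($M{\left(N \right)} = \frac{3}{2} - - \frac{5}{2} = \frac{3}{2} + \frac{5}{2} = 4$)
$S{\left(D,H \right)} = \frac{3}{4}$ ($S{\left(D,H \right)} = \left(- \frac{1}{4}\right) \left(-3\right) = \frac{3}{4}$)
$n{\left(R,F \right)} = \frac{1}{F}$
$l{\left(j,m \right)} = 12$ ($l{\left(j,m \right)} = 4 \cdot 3 = 12$)
$s = - \frac{125}{7}$ ($s = - \frac{5 + 12 \cdot 10}{7} = - \frac{5 + 120}{7} = \left(- \frac{1}{7}\right) 125 = - \frac{125}{7} \approx -17.857$)
$U = 196$
$\left(s + g{\left(n{\left(M{\left(u \right)},S{\left(0,-1 \right)} \right)} \right)}\right) U = \left(- \frac{125}{7} + \frac{1}{\frac{3}{4}}\right) 196 = \left(- \frac{125}{7} + \frac{4}{3}\right) 196 = \left(- \frac{347}{21}\right) 196 = - \frac{9716}{3}$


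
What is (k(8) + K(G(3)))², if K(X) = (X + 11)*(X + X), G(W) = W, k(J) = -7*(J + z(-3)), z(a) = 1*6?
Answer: 196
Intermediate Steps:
z(a) = 6
k(J) = -42 - 7*J (k(J) = -7*(J + 6) = -7*(6 + J) = -42 - 7*J)
K(X) = 2*X*(11 + X) (K(X) = (11 + X)*(2*X) = 2*X*(11 + X))
(k(8) + K(G(3)))² = ((-42 - 7*8) + 2*3*(11 + 3))² = ((-42 - 56) + 2*3*14)² = (-98 + 84)² = (-14)² = 196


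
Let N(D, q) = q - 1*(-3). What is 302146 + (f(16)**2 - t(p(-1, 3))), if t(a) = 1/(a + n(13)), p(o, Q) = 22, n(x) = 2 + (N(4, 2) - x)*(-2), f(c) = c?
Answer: 12096079/40 ≈ 3.0240e+5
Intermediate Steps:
N(D, q) = 3 + q (N(D, q) = q + 3 = 3 + q)
n(x) = -8 + 2*x (n(x) = 2 + ((3 + 2) - x)*(-2) = 2 + (5 - x)*(-2) = 2 + (-10 + 2*x) = -8 + 2*x)
t(a) = 1/(18 + a) (t(a) = 1/(a + (-8 + 2*13)) = 1/(a + (-8 + 26)) = 1/(a + 18) = 1/(18 + a))
302146 + (f(16)**2 - t(p(-1, 3))) = 302146 + (16**2 - 1/(18 + 22)) = 302146 + (256 - 1/40) = 302146 + 10239/40 = 12096079/40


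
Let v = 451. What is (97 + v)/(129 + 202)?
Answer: 548/331 ≈ 1.6556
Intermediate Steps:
(97 + v)/(129 + 202) = (97 + 451)/(129 + 202) = 548/331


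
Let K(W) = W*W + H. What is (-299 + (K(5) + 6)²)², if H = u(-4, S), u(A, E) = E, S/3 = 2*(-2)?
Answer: 3844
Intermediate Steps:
S = -12 (S = 3*(2*(-2)) = 3*(-4) = -12)
H = -12
K(W) = -12 + W² (K(W) = W*W - 12 = W² - 12 = -12 + W²)
(-299 + (K(5) + 6)²)² = (-299 + ((-12 + 5²) + 6)²)² = (-299 + ((-12 + 25) + 6)²)² = (-299 + (13 + 6)²)² = (-299 + 19²)² = (-299 + 361)² = 62² = 3844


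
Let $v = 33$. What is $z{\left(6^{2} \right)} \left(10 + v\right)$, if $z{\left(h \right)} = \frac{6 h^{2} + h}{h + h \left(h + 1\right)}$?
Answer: $\frac{9331}{38} \approx 245.55$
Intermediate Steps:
$z{\left(h \right)} = \frac{h + 6 h^{2}}{h + h \left(1 + h\right)}$
$z{\left(6^{2} \right)} \left(10 + v\right) = \frac{1 + 6 \cdot 6^{2}}{2 + 6^{2}} \left(10 + 33\right) = \frac{1 + 6 \cdot 36}{2 + 36} \cdot 43 = \frac{1 + 216}{38} \cdot 43 = \frac{1}{38} \cdot 217 \cdot 43 = \frac{217}{38} \cdot 43 = \frac{9331}{38}$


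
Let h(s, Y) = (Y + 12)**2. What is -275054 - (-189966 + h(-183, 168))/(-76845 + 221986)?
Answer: -39921455048/145141 ≈ -2.7505e+5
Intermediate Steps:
h(s, Y) = (12 + Y)**2
-275054 - (-189966 + h(-183, 168))/(-76845 + 221986) = -275054 - (-189966 + (12 + 168)**2)/(-76845 + 221986) = -275054 - (-189966 + 180**2)/145141 = -275054 - (-189966 + 32400)/145141 = -275054 - (-157566)/145141 = -275054 - 1*(-157566/145141) = -275054 + 157566/145141 = -39921455048/145141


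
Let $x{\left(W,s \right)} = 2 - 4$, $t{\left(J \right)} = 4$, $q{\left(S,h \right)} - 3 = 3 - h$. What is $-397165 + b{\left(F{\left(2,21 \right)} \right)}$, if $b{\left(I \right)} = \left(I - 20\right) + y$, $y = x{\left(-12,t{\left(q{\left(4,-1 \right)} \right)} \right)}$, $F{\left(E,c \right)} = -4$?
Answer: $-397191$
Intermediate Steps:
$q{\left(S,h \right)} = 6 - h$ ($q{\left(S,h \right)} = 3 - \left(-3 + h\right) = 6 - h$)
$x{\left(W,s \right)} = -2$
$y = -2$
$b{\left(I \right)} = -22 + I$ ($b{\left(I \right)} = \left(I - 20\right) - 2 = \left(-20 + I\right) - 2 = -22 + I$)
$-397165 + b{\left(F{\left(2,21 \right)} \right)} = -397165 - 26 = -397191$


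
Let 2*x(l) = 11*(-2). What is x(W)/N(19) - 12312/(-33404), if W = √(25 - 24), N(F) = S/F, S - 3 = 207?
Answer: -156997/250530 ≈ -0.62666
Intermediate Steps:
S = 210 (S = 3 + 207 = 210)
N(F) = 210/F
W = 1 (W = √1 = 1)
x(l) = -11 (x(l) = (11*(-2))/2 = (½)*(-22) = -11)
x(W)/N(19) - 12312/(-33404) = -11/(210/19) - 12312/(-33404) = -11/(210*(1/19)) - 12312*(-1/33404) = -11/210/19 + 3078/8351 = -11*19/210 + 3078/8351 = -209/210 + 3078/8351 = -156997/250530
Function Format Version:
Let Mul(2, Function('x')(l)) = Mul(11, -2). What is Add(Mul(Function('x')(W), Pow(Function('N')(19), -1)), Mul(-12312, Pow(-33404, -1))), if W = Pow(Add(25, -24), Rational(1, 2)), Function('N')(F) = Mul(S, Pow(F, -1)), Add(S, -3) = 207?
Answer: Rational(-156997, 250530) ≈ -0.62666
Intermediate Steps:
S = 210 (S = Add(3, 207) = 210)
Function('N')(F) = Mul(210, Pow(F, -1))
W = 1 (W = Pow(1, Rational(1, 2)) = 1)
Function('x')(l) = -11 (Function('x')(l) = Mul(Rational(1, 2), Mul(11, -2)) = Mul(Rational(1, 2), -22) = -11)
Add(Mul(Function('x')(W), Pow(Function('N')(19), -1)), Mul(-12312, Pow(-33404, -1))) = Add(Mul(-11, Pow(Mul(210, Pow(19, -1)), -1)), Mul(-12312, Pow(-33404, -1))) = Add(Mul(-11, Pow(Mul(210, Rational(1, 19)), -1)), Mul(-12312, Rational(-1, 33404))) = Add(Mul(-11, Pow(Rational(210, 19), -1)), Rational(3078, 8351)) = Add(Mul(-11, Rational(19, 210)), Rational(3078, 8351)) = Add(Rational(-209, 210), Rational(3078, 8351)) = Rational(-156997, 250530)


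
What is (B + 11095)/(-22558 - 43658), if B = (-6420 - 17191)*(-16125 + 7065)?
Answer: -213926755/66216 ≈ -3230.7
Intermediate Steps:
B = 213915660 (B = -23611*(-9060) = 213915660)
(B + 11095)/(-22558 - 43658) = (213915660 + 11095)/(-22558 - 43658) = 213926755/(-66216) = 213926755*(-1/66216) = -213926755/66216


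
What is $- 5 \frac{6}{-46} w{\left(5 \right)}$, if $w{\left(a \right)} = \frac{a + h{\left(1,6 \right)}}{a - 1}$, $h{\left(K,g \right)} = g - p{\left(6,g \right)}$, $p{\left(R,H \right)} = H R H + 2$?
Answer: $- \frac{135}{4} \approx -33.75$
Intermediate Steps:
$p{\left(R,H \right)} = 2 + R H^{2}$ ($p{\left(R,H \right)} = R H^{2} + 2 = 2 + R H^{2}$)
$h{\left(K,g \right)} = -2 + g - 6 g^{2}$ ($h{\left(K,g \right)} = g - \left(2 + 6 g^{2}\right) = -2 + g - 6 g^{2}$)
$w{\left(a \right)} = \frac{-212 + a}{-1 + a}$ ($w{\left(a \right)} = \frac{a - \left(-4 + 216\right)}{a - 1} = \frac{a - 212}{-1 + a} = \frac{-212 + a}{-1 + a}$)
$- 5 \frac{6}{-46} w{\left(5 \right)} = - 5 \frac{6}{-46} \frac{-212 + 5}{-1 + 5} = - 5 \cdot 6 \left(- \frac{1}{46}\right) \frac{1}{4} \left(-207\right) = \left(-5\right) \left(- \frac{3}{23}\right) \frac{1}{4} \left(-207\right) = \frac{15}{23} \left(- \frac{207}{4}\right) = - \frac{135}{4}$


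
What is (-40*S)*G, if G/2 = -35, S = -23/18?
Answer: -32200/9 ≈ -3577.8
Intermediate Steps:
S = -23/18 (S = -23*1/18 = -23/18 ≈ -1.2778)
G = -70 (G = 2*(-35) = -70)
(-40*S)*G = -40*(-23/18)*(-70) = (460/9)*(-70) = -32200/9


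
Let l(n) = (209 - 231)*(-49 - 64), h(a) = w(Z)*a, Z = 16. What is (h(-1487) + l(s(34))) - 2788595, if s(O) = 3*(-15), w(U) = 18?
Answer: -2812875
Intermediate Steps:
s(O) = -45
h(a) = 18*a
l(n) = 2486 (l(n) = -22*(-113) = 2486)
(h(-1487) + l(s(34))) - 2788595 = (18*(-1487) + 2486) - 2788595 = (-26766 + 2486) - 2788595 = -24280 - 2788595 = -2812875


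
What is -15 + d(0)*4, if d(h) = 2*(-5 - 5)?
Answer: -95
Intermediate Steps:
d(h) = -20 (d(h) = 2*(-10) = -20)
-15 + d(0)*4 = -15 - 20*4 = -15 - 80 = -95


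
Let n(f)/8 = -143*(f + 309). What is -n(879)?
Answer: 1359072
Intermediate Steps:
n(f) = -353496 - 1144*f (n(f) = 8*(-143*(f + 309)) = 8*(-143*(309 + f)) = 8*(-44187 - 143*f) = -353496 - 1144*f)
-n(879) = -(-353496 - 1144*879) = -(-353496 - 1005576) = -1*(-1359072) = 1359072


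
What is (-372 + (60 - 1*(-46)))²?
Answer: 70756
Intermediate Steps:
(-372 + (60 - 1*(-46)))² = (-372 + (60 + 46))² = (-372 + 106)² = (-266)² = 70756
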